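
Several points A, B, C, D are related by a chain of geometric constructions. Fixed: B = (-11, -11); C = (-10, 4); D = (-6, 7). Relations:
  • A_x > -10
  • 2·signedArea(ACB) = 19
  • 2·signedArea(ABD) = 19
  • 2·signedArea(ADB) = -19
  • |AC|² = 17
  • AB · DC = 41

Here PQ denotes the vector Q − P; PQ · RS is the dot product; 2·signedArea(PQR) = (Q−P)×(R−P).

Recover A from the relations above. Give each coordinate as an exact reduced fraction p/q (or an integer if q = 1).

A = (-9, 0)

1. A_x = -9  [2·signedArea(ACB) = 19 ∩ 2·signedArea(ABD) = 19]
2. A_y = 0  [2·signedArea(ACB) = 19 ∩ 2·signedArea(ABD) = 19]
   → A = (-9, 0)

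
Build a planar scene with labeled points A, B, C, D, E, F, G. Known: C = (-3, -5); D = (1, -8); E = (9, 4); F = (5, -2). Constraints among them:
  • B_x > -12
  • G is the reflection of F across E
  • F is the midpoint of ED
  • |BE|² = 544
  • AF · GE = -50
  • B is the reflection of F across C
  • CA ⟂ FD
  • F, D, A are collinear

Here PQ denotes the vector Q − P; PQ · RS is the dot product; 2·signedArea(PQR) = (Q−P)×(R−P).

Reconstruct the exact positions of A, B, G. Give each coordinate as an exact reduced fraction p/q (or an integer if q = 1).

1. A_x = 15/13  [F, D, A are collinear ∩ CA ⟂ FD]
2. A_y = -101/13  [F, D, A are collinear ∩ CA ⟂ FD]
   → A = (15/13, -101/13)
3. B_x = -11  [B is the reflection of F across C]
4. B_y = -8  [B is the reflection of F across C]
   → B = (-11, -8)
5. G_x = 13  [G is the reflection of F across E]
6. G_y = 10  [G is the reflection of F across E]
   → G = (13, 10)

A = (15/13, -101/13)
B = (-11, -8)
G = (13, 10)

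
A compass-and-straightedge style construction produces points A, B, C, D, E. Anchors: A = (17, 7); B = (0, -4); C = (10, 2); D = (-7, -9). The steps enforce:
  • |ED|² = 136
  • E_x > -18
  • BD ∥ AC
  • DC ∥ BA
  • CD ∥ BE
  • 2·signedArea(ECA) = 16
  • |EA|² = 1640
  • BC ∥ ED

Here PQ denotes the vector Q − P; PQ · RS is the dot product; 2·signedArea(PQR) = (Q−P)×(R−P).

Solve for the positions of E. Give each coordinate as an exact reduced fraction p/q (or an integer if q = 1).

1. E_x = -17  [BC ∥ ED ∩ CD ∥ BE]
2. E_y = -15  [BC ∥ ED ∩ CD ∥ BE]
   → E = (-17, -15)

E = (-17, -15)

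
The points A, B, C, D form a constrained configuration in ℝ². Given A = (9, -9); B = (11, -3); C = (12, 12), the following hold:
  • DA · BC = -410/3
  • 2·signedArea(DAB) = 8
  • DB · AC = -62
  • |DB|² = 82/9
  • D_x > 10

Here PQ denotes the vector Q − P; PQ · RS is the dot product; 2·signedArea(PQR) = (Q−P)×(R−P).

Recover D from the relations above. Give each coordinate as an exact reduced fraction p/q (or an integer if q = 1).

D = (32/3, 0)

1. D_x = 32/3  [DA · BC = -410/3 ∩ 2·signedArea(DAB) = 8]
2. D_y = 0  [DA · BC = -410/3 ∩ 2·signedArea(DAB) = 8]
   → D = (32/3, 0)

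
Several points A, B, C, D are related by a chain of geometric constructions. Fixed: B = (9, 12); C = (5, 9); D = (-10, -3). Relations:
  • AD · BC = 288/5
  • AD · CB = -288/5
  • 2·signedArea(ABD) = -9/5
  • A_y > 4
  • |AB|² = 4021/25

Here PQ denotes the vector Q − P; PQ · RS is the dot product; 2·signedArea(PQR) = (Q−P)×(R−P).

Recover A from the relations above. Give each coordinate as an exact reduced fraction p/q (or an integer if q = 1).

1. A_x = -1  [AD · BC = 288/5 ∩ 2·signedArea(ABD) = -9/5]
2. A_y = 21/5  [AD · BC = 288/5 ∩ 2·signedArea(ABD) = -9/5]
   → A = (-1, 21/5)

A = (-1, 21/5)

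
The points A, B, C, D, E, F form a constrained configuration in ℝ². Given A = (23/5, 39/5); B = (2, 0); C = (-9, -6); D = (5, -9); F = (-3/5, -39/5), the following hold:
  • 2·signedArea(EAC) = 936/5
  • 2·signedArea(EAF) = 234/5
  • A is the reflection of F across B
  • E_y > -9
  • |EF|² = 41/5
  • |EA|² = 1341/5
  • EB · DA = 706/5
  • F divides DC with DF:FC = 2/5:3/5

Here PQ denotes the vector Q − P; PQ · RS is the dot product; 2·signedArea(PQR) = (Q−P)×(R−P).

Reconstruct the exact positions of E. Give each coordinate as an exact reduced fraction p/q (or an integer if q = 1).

1. E_x = 11/5  [2·signedArea(EAF) = 234/5 ∩ EB · DA = 706/5]
2. E_y = -42/5  [2·signedArea(EAF) = 234/5 ∩ EB · DA = 706/5]
   → E = (11/5, -42/5)

E = (11/5, -42/5)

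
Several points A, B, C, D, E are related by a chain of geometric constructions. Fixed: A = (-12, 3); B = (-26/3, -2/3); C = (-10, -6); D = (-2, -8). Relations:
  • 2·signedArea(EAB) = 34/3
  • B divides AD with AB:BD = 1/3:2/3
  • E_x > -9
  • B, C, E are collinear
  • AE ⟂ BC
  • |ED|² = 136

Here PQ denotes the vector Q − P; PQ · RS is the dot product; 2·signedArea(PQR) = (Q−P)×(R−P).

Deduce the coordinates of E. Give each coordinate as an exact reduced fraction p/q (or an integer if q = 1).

E = (-8, 2)

1. E_x = -8  [B, C, E are collinear ∩ AE ⟂ BC]
2. E_y = 2  [B, C, E are collinear ∩ AE ⟂ BC]
   → E = (-8, 2)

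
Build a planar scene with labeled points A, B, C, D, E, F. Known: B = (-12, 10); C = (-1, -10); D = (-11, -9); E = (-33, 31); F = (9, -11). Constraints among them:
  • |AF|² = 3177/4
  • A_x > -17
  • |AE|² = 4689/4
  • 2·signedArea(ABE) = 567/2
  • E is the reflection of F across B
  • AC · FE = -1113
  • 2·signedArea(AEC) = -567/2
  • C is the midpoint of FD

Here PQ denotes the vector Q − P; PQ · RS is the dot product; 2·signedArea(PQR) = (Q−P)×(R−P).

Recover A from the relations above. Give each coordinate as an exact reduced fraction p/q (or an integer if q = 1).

1. A_x = -33/2  [2·signedArea(ABE) = 567/2 ∩ AC · FE = -1113]
2. A_y = 1  [2·signedArea(ABE) = 567/2 ∩ AC · FE = -1113]
   → A = (-33/2, 1)

A = (-33/2, 1)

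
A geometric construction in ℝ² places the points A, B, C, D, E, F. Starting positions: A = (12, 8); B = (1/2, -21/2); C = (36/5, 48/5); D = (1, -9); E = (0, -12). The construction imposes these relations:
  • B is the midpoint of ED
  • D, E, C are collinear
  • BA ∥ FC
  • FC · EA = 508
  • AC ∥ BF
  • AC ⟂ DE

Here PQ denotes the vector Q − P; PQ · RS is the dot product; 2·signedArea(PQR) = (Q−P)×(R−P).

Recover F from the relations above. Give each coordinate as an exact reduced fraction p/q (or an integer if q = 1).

1. F_x = -43/10  [BA ∥ FC ∩ AC ∥ BF]
2. F_y = -89/10  [BA ∥ FC ∩ AC ∥ BF]
   → F = (-43/10, -89/10)

F = (-43/10, -89/10)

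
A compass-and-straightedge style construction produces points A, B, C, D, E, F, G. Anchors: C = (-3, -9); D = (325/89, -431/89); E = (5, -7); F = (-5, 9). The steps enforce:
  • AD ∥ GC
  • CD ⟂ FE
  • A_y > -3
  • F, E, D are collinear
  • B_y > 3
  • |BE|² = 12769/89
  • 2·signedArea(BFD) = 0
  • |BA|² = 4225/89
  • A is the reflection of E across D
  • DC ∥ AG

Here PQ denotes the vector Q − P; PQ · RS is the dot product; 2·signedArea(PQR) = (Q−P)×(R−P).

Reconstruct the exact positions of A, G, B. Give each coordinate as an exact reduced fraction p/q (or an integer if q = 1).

1. A_x = 205/89  [A is the reflection of E across D]
2. A_y = -239/89  [A is the reflection of E across D]
   → A = (205/89, -239/89)
3. G_x = -387/89  [AD ∥ GC ∩ DC ∥ AG]
4. G_y = -609/89  [AD ∥ GC ∩ DC ∥ AG]
   → G = (-387/89, -609/89)
5. B_x = -120/89  [line 1232/89·x + 770/89·y + -770/89 = 0 ∩ |BA|² = 4225/89]
6. B_y = 281/89  [line 1232/89·x + 770/89·y + -770/89 = 0 ∩ |BA|² = 4225/89]
   → B = (-120/89, 281/89)

A = (205/89, -239/89)
B = (-120/89, 281/89)
G = (-387/89, -609/89)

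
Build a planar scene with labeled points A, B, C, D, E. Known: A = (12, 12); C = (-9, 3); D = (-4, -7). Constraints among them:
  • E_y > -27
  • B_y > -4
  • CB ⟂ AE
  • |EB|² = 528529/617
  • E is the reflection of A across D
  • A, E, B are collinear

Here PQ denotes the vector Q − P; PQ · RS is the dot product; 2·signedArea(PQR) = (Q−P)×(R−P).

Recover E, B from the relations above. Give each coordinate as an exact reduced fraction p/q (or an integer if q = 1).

1. E_x = -20  [E is the reflection of A across D]
2. E_y = -26  [E is the reflection of A across D]
   → E = (-20, -26)
3. B_x = -708/617  [A, E, B are collinear ∩ CB ⟂ AE]
4. B_y = -2229/617  [A, E, B are collinear ∩ CB ⟂ AE]
   → B = (-708/617, -2229/617)

B = (-708/617, -2229/617)
E = (-20, -26)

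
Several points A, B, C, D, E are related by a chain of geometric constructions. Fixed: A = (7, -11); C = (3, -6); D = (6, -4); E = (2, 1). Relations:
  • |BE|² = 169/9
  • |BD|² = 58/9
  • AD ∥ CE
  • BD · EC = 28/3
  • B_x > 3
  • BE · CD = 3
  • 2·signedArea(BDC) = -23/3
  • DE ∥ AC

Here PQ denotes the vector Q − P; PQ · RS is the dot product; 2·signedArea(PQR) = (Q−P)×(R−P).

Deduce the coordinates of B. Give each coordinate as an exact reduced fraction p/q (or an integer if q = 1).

1. B_x = 11/3  [2·signedArea(BDC) = -23/3 ∩ BE · CD = 3]
2. B_y = -3  [2·signedArea(BDC) = -23/3 ∩ BE · CD = 3]
   → B = (11/3, -3)

B = (11/3, -3)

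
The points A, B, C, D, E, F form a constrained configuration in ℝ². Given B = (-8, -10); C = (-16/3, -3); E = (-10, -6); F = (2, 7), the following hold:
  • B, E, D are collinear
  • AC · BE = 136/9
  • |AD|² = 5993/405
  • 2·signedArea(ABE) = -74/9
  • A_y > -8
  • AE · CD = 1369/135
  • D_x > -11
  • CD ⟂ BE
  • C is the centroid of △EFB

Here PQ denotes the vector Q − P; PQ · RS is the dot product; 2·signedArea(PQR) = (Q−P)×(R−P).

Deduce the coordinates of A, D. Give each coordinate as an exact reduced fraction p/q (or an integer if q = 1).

1. A_x = -64/9  [AC · BE = 136/9 ∩ 2·signedArea(ABE) = -74/9]
2. A_y = -23/3  [AC · BE = 136/9 ∩ 2·signedArea(ABE) = -74/9]
   → A = (-64/9, -23/3)
3. D_x = -154/15  [B, E, D are collinear ∩ CD ⟂ BE]
4. D_y = -82/15  [B, E, D are collinear ∩ CD ⟂ BE]
   → D = (-154/15, -82/15)

A = (-64/9, -23/3)
D = (-154/15, -82/15)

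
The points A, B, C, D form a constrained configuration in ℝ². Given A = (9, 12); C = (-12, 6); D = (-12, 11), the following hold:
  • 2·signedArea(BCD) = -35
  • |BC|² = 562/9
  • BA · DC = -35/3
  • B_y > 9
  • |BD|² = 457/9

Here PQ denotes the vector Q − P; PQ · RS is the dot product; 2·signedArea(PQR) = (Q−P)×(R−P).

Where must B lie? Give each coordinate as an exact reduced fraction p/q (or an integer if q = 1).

B = (-5, 29/3)

1. B_x = -5  [2·signedArea(BCD) = -35 ∩ BA · DC = -35/3]
2. B_y = 29/3  [2·signedArea(BCD) = -35 ∩ BA · DC = -35/3]
   → B = (-5, 29/3)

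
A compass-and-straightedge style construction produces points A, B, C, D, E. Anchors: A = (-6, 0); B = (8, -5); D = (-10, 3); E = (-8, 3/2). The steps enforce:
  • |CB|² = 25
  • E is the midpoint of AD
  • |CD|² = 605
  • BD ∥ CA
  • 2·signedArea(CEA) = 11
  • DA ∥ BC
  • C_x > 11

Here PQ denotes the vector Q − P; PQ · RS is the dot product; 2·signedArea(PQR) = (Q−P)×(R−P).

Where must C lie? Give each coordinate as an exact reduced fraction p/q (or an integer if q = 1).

C = (12, -8)

1. C_x = 12  [BD ∥ CA ∩ DA ∥ BC]
2. C_y = -8  [BD ∥ CA ∩ DA ∥ BC]
   → C = (12, -8)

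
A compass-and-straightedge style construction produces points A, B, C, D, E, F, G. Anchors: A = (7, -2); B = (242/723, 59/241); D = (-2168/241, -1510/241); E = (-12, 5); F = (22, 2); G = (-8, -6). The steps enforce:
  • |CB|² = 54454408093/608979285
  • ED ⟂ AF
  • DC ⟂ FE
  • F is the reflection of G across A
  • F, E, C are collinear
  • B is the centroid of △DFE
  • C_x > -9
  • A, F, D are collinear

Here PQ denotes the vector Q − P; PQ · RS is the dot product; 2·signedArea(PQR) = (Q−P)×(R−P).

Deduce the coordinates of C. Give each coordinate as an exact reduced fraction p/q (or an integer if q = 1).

1. C_x = -2255306/280765  [F, E, C are collinear ∩ DC ⟂ FE]
2. C_y = 1305542/280765  [F, E, C are collinear ∩ DC ⟂ FE]
   → C = (-2255306/280765, 1305542/280765)

C = (-2255306/280765, 1305542/280765)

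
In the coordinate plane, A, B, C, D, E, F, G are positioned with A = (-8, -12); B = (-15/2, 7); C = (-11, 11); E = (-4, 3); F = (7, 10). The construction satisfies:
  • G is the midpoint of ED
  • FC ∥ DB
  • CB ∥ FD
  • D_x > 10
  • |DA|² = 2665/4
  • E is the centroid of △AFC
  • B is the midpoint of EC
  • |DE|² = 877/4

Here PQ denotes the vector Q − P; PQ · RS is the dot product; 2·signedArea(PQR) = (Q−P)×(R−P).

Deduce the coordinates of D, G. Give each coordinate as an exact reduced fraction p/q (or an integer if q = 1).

D = (21/2, 6)
G = (13/4, 9/2)

1. D_x = 21/2  [FC ∥ DB ∩ CB ∥ FD]
2. D_y = 6  [FC ∥ DB ∩ CB ∥ FD]
   → D = (21/2, 6)
3. G_x = 13/4  [G is the midpoint of ED]
4. G_y = 9/2  [G is the midpoint of ED]
   → G = (13/4, 9/2)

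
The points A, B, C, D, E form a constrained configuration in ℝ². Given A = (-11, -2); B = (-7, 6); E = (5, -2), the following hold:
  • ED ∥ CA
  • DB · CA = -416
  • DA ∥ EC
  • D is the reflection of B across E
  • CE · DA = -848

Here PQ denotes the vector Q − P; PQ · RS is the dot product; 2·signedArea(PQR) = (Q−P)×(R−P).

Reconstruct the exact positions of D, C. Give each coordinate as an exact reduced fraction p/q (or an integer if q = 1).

C = (-23, 6)
D = (17, -10)

1. D_x = 17  [D is the reflection of B across E]
2. D_y = -10  [D is the reflection of B across E]
   → D = (17, -10)
3. C_x = -23  [ED ∥ CA ∩ DA ∥ EC]
4. C_y = 6  [ED ∥ CA ∩ DA ∥ EC]
   → C = (-23, 6)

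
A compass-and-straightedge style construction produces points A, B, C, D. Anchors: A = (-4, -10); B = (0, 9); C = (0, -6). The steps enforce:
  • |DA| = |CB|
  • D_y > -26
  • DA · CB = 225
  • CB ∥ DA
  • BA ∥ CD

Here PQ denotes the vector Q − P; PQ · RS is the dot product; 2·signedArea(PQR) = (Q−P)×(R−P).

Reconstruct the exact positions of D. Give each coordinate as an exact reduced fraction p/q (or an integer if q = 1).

1. D_x = -4  [CB ∥ DA ∩ BA ∥ CD]
2. D_y = -25  [CB ∥ DA ∩ BA ∥ CD]
   → D = (-4, -25)

D = (-4, -25)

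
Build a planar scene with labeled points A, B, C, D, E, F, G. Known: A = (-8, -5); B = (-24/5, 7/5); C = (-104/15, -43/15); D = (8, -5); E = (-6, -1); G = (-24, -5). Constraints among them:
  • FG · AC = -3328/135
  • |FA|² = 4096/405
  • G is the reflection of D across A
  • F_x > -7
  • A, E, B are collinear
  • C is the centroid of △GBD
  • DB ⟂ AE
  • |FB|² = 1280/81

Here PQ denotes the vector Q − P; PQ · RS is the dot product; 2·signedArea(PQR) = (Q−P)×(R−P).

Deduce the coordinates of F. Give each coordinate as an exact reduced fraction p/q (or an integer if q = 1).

1. F_x = -296/45  [line -16/15·x + -32/15·y + -1568/135 = 0 ∩ |FA|² = 4096/405]
2. F_y = -97/45  [line -16/15·x + -32/15·y + -1568/135 = 0 ∩ |FA|² = 4096/405]
   → F = (-296/45, -97/45)

F = (-296/45, -97/45)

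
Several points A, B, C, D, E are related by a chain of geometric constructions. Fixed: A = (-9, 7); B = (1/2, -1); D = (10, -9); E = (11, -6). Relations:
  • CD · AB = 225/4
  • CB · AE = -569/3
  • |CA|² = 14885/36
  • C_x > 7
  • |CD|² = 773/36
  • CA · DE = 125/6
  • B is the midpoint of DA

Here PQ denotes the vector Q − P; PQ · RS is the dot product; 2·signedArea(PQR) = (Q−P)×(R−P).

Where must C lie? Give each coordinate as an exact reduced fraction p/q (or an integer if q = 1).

1. C_x = 43/6  [CD · AB = 225/4 ∩ CA · DE = 125/6]
2. C_y = -16/3  [CD · AB = 225/4 ∩ CA · DE = 125/6]
   → C = (43/6, -16/3)

C = (43/6, -16/3)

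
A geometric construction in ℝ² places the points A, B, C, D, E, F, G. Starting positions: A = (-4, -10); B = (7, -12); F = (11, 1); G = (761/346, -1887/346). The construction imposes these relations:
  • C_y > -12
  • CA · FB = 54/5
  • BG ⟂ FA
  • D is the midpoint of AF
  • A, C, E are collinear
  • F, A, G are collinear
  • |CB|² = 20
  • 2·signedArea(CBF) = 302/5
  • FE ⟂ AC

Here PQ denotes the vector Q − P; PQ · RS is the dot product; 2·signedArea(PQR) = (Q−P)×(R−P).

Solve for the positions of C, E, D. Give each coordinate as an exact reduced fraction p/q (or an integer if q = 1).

1. C_x = 13/5  [CA · FB = 54/5 ∩ 2·signedArea(CBF) = 302/5]
2. C_y = -56/5  [CA · FB = 54/5 ∩ 2·signedArea(CBF) = 302/5]
   → C = (13/5, -56/5)
3. E_x = 1073/125  [A, C, E are collinear ∩ FE ⟂ AC]
4. E_y = -1536/125  [A, C, E are collinear ∩ FE ⟂ AC]
   → E = (1073/125, -1536/125)
5. D_x = 7/2  [D is the midpoint of AF]
6. D_y = -9/2  [D is the midpoint of AF]
   → D = (7/2, -9/2)

C = (13/5, -56/5)
D = (7/2, -9/2)
E = (1073/125, -1536/125)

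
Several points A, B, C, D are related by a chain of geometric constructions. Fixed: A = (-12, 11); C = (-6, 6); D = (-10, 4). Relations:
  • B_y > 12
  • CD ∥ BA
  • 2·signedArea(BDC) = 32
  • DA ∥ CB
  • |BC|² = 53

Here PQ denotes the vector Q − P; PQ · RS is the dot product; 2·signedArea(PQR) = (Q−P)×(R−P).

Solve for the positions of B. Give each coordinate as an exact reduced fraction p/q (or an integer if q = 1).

1. B_x = -8  [CD ∥ BA ∩ DA ∥ CB]
2. B_y = 13  [CD ∥ BA ∩ DA ∥ CB]
   → B = (-8, 13)

B = (-8, 13)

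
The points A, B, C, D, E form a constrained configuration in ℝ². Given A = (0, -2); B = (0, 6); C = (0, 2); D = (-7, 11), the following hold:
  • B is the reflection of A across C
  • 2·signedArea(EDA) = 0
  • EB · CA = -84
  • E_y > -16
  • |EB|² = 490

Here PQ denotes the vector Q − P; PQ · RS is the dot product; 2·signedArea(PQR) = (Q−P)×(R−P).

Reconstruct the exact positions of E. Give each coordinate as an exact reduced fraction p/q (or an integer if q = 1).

1. E_x = 7  [2·signedArea(EDA) = 0 ∩ EB · CA = -84]
2. E_y = -15  [2·signedArea(EDA) = 0 ∩ EB · CA = -84]
   → E = (7, -15)

E = (7, -15)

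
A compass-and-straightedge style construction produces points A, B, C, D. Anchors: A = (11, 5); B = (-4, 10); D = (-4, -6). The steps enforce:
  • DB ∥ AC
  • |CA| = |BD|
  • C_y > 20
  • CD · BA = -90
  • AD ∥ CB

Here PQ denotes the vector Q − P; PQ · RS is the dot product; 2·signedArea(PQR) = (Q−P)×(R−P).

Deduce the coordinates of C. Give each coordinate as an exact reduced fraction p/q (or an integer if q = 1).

1. C_x = 11  [AD ∥ CB ∩ DB ∥ AC]
2. C_y = 21  [AD ∥ CB ∩ DB ∥ AC]
   → C = (11, 21)

C = (11, 21)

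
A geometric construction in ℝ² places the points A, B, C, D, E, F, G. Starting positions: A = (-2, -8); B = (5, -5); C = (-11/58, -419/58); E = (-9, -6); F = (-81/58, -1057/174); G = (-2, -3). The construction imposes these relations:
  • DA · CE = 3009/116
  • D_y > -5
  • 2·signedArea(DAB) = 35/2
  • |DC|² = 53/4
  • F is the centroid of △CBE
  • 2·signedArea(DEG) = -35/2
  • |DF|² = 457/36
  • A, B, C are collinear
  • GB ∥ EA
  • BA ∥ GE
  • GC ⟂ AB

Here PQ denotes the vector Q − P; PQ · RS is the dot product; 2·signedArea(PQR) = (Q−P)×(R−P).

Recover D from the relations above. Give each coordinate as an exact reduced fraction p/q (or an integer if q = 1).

1. D_x = 3/2  [2·signedArea(DEG) = -35/2 ∩ DA · CE = 3009/116]
2. D_y = -4  [2·signedArea(DEG) = -35/2 ∩ DA · CE = 3009/116]
   → D = (3/2, -4)

D = (3/2, -4)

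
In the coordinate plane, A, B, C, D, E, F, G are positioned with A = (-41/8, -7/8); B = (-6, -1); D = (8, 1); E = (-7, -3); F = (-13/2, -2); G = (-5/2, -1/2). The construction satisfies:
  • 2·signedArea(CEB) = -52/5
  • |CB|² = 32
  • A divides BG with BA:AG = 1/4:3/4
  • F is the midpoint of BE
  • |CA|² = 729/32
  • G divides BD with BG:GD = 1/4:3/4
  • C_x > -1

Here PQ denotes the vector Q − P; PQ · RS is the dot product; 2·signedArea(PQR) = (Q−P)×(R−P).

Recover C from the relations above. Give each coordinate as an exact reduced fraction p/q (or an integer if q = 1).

1. C_x = -2/5  [line -2·x + 1·y + -3/5 = 0 ∩ |CA|² = 729/32]
2. C_y = -1/5  [line -2·x + 1·y + -3/5 = 0 ∩ |CA|² = 729/32]
   → C = (-2/5, -1/5)

C = (-2/5, -1/5)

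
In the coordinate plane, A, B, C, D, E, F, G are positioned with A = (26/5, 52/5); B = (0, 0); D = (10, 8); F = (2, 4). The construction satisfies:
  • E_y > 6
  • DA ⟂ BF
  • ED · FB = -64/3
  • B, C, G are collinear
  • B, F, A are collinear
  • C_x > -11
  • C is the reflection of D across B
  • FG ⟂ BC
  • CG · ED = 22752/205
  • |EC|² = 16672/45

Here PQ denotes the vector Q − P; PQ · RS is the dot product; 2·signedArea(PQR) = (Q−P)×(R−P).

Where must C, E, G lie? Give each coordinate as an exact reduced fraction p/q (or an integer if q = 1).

C = (-10, -8)
E = (46/15, 92/15)
G = (130/41, 104/41)

1. C_x = -10  [C is the reflection of D across B]
2. C_y = -8  [C is the reflection of D across B]
   → C = (-10, -8)
3. G_x = 130/41  [B, C, G are collinear ∩ FG ⟂ BC]
4. G_y = 104/41  [B, C, G are collinear ∩ FG ⟂ BC]
   → G = (130/41, 104/41)
5. E_x = 46/15  [ED · FB = -64/3 ∩ CG · ED = 22752/205]
6. E_y = 92/15  [ED · FB = -64/3 ∩ CG · ED = 22752/205]
   → E = (46/15, 92/15)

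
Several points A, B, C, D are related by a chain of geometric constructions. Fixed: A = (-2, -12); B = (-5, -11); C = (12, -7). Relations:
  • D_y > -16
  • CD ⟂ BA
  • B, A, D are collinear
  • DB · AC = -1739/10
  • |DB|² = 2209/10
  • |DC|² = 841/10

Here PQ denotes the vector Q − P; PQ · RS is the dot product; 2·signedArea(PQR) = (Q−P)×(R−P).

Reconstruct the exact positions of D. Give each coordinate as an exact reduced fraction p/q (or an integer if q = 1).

1. D_x = 91/10  [B, A, D are collinear ∩ CD ⟂ BA]
2. D_y = -157/10  [B, A, D are collinear ∩ CD ⟂ BA]
   → D = (91/10, -157/10)

D = (91/10, -157/10)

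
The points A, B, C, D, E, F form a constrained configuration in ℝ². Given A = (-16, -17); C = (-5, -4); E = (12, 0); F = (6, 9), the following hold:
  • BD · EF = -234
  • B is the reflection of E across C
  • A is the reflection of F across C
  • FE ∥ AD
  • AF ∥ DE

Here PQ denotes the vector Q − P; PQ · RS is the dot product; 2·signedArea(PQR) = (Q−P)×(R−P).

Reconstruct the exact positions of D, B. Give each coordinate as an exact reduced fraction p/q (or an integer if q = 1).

1. D_x = -10  [AF ∥ DE ∩ FE ∥ AD]
2. D_y = -26  [AF ∥ DE ∩ FE ∥ AD]
   → D = (-10, -26)
3. B_x = -22  [B is the reflection of E across C]
4. B_y = -8  [B is the reflection of E across C]
   → B = (-22, -8)

B = (-22, -8)
D = (-10, -26)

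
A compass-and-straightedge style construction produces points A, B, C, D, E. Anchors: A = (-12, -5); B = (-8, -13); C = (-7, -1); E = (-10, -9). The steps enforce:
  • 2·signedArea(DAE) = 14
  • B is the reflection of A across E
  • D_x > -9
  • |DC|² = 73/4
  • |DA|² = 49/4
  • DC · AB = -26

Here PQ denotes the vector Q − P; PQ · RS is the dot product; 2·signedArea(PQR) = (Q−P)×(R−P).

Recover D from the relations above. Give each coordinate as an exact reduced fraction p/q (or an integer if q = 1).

D = (-17/2, -5)

1. D_x = -17/2  [DC · AB = -26 ∩ 2·signedArea(DAE) = 14]
2. D_y = -5  [DC · AB = -26 ∩ 2·signedArea(DAE) = 14]
   → D = (-17/2, -5)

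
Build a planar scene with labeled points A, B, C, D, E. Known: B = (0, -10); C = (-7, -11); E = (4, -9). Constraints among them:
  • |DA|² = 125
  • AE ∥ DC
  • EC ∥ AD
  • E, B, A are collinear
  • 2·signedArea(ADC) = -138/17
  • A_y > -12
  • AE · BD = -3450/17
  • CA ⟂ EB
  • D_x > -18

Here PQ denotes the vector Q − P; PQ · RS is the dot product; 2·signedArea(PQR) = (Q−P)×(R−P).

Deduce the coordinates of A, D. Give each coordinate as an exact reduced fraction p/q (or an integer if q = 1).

1. A_x = -116/17  [E, B, A are collinear ∩ CA ⟂ EB]
2. A_y = -199/17  [E, B, A are collinear ∩ CA ⟂ EB]
   → A = (-116/17, -199/17)
3. D_x = -303/17  [AE ∥ DC ∩ EC ∥ AD]
4. D_y = -233/17  [AE ∥ DC ∩ EC ∥ AD]
   → D = (-303/17, -233/17)

A = (-116/17, -199/17)
D = (-303/17, -233/17)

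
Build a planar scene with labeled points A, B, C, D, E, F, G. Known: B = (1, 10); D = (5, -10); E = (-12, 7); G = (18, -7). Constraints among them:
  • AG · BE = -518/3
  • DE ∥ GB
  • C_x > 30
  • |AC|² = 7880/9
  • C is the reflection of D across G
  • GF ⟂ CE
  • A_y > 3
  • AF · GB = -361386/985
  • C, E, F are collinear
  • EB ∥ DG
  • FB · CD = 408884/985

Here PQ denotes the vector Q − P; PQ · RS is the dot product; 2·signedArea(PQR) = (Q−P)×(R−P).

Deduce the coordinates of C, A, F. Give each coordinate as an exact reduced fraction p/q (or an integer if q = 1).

A = (7/3, 10/3)
C = (31, -4)
F = (19226/985, -1047/985)

1. C_x = 31  [C is the reflection of D across G]
2. C_y = -4  [C is the reflection of D across G]
   → C = (31, -4)
3. A_x = 7/3  [line 13·x + 3·y + -121/3 = 0 ∩ |AC|² = 7880/9]
4. A_y = 10/3  [line 13·x + 3·y + -121/3 = 0 ∩ |AC|² = 7880/9]
   → A = (7/3, 10/3)
5. F_x = 19226/985  [AF · GB = -361386/985 ∩ C, E, F are collinear]
6. F_y = -1047/985  [AF · GB = -361386/985 ∩ C, E, F are collinear]
   → F = (19226/985, -1047/985)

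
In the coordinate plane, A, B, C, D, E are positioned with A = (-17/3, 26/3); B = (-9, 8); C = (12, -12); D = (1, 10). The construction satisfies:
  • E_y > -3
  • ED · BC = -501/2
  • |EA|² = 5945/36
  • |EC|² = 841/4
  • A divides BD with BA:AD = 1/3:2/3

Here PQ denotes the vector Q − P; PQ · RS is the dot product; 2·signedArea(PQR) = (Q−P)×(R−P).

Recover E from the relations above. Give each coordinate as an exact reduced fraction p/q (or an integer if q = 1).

1. E_x = 3/2  [line -21·x + 20·y + 143/2 = 0 ∩ |EC|² = 841/4]
2. E_y = -2  [line -21·x + 20·y + 143/2 = 0 ∩ |EC|² = 841/4]
   → E = (3/2, -2)

E = (3/2, -2)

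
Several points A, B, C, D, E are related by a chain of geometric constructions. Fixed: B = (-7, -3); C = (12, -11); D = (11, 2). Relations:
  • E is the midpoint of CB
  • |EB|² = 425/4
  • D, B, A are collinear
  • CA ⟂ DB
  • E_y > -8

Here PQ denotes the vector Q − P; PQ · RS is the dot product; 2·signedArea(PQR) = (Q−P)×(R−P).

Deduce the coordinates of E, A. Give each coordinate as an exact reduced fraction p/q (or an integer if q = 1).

A = (2993/349, 463/349)
E = (5/2, -7)

1. E_x = 5/2  [E is the midpoint of CB]
2. E_y = -7  [E is the midpoint of CB]
   → E = (5/2, -7)
3. A_x = 2993/349  [D, B, A are collinear ∩ CA ⟂ DB]
4. A_y = 463/349  [D, B, A are collinear ∩ CA ⟂ DB]
   → A = (2993/349, 463/349)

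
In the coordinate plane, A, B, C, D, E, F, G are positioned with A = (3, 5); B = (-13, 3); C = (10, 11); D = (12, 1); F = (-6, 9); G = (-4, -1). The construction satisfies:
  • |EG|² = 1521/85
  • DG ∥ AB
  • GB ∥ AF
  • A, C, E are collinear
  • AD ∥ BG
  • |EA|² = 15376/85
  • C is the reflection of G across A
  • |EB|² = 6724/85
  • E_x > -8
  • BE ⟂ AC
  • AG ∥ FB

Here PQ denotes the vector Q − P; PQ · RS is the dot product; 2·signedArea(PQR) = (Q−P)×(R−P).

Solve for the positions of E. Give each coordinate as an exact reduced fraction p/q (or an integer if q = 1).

1. E_x = -613/85  [A, C, E are collinear ∩ BE ⟂ AC]
2. E_y = -319/85  [A, C, E are collinear ∩ BE ⟂ AC]
   → E = (-613/85, -319/85)

E = (-613/85, -319/85)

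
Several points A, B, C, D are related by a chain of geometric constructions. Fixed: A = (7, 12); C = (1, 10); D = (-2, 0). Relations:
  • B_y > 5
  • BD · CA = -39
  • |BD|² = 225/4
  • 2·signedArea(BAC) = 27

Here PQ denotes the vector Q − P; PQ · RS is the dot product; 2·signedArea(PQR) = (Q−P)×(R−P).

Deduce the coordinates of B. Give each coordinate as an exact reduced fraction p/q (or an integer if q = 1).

B = (5/2, 6)

1. B_x = 5/2  [BD · CA = -39 ∩ 2·signedArea(BAC) = 27]
2. B_y = 6  [BD · CA = -39 ∩ 2·signedArea(BAC) = 27]
   → B = (5/2, 6)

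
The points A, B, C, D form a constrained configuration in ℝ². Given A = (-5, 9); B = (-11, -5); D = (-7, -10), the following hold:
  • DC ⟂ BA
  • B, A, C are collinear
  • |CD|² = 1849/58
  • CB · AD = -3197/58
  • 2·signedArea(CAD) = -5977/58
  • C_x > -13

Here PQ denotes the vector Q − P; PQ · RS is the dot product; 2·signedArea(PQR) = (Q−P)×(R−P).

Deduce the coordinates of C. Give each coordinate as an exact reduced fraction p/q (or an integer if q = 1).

C = (-707/58, -451/58)

1. C_x = -707/58  [B, A, C are collinear ∩ DC ⟂ BA]
2. C_y = -451/58  [B, A, C are collinear ∩ DC ⟂ BA]
   → C = (-707/58, -451/58)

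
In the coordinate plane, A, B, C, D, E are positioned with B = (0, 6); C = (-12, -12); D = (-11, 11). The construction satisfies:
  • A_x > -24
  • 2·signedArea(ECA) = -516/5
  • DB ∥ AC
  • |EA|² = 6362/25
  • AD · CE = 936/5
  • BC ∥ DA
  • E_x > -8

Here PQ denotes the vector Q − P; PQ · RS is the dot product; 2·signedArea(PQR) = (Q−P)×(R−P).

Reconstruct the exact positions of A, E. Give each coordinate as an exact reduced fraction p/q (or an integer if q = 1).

A = (-23, -7)
E = (-36/5, -24/5)

1. A_x = -23  [DB ∥ AC ∩ BC ∥ DA]
2. A_y = -7  [DB ∥ AC ∩ BC ∥ DA]
   → A = (-23, -7)
3. E_x = -36/5  [2·signedArea(ECA) = -516/5 ∩ AD · CE = 936/5]
4. E_y = -24/5  [2·signedArea(ECA) = -516/5 ∩ AD · CE = 936/5]
   → E = (-36/5, -24/5)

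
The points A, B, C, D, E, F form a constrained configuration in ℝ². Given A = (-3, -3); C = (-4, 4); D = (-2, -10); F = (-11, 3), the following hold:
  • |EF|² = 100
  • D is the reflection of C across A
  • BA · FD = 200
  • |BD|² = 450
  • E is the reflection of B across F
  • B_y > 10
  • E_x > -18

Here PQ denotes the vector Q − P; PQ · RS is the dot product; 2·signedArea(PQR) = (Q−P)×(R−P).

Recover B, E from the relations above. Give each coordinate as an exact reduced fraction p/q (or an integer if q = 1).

B = (-5, 11)
E = (-17, -5)

1. B_x = -5  [line -9·x + 13·y + -188 = 0 ∩ |BD|² = 450]
2. B_y = 11  [line -9·x + 13·y + -188 = 0 ∩ |BD|² = 450]
   → B = (-5, 11)
3. E_x = -17  [E is the reflection of B across F]
4. E_y = -5  [E is the reflection of B across F]
   → E = (-17, -5)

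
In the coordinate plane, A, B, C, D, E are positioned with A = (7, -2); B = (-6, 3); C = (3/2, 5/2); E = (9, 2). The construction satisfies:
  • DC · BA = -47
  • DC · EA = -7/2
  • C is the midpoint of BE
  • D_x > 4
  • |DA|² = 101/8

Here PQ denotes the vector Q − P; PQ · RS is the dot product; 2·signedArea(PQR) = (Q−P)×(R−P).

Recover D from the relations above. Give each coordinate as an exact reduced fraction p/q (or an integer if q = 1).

D = (17/4, 1/4)

1. D_x = 17/4  [DC · BA = -47 ∩ DC · EA = -7/2]
2. D_y = 1/4  [DC · BA = -47 ∩ DC · EA = -7/2]
   → D = (17/4, 1/4)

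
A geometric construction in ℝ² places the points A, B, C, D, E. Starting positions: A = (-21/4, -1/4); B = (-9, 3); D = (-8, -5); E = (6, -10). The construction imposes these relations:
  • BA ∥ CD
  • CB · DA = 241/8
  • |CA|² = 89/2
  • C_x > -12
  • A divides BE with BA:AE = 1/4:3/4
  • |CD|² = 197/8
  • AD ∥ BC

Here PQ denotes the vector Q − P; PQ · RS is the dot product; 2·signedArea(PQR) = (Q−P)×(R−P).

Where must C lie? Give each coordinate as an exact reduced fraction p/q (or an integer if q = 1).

1. C_x = -47/4  [BA ∥ CD ∩ AD ∥ BC]
2. C_y = -7/4  [BA ∥ CD ∩ AD ∥ BC]
   → C = (-47/4, -7/4)

C = (-47/4, -7/4)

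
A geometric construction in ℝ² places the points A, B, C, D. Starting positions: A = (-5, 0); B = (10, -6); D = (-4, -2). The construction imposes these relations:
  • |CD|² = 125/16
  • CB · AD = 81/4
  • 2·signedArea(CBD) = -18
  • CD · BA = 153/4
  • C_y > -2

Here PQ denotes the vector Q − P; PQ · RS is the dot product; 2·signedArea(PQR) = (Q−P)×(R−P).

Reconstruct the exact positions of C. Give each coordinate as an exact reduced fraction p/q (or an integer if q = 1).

1. C_x = -5/4  [2·signedArea(CBD) = -18 ∩ CD · BA = 153/4]
2. C_y = -3/2  [2·signedArea(CBD) = -18 ∩ CD · BA = 153/4]
   → C = (-5/4, -3/2)

C = (-5/4, -3/2)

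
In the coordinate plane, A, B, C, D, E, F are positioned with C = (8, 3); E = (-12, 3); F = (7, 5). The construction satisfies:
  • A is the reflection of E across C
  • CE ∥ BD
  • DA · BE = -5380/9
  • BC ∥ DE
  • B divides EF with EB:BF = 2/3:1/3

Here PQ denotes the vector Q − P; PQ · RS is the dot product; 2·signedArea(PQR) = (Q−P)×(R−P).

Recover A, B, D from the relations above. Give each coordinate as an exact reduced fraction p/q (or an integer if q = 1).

A = (28, 3)
B = (2/3, 13/3)
D = (-58/3, 13/3)

1. A_x = 28  [A is the reflection of E across C]
2. A_y = 3  [A is the reflection of E across C]
   → A = (28, 3)
3. B_x = 2/3  [B divides EF with EB:BF = 2/3:1/3]
4. B_y = 13/3  [B divides EF with EB:BF = 2/3:1/3]
   → B = (2/3, 13/3)
5. D_x = -58/3  [BC ∥ DE ∩ CE ∥ BD]
6. D_y = 13/3  [BC ∥ DE ∩ CE ∥ BD]
   → D = (-58/3, 13/3)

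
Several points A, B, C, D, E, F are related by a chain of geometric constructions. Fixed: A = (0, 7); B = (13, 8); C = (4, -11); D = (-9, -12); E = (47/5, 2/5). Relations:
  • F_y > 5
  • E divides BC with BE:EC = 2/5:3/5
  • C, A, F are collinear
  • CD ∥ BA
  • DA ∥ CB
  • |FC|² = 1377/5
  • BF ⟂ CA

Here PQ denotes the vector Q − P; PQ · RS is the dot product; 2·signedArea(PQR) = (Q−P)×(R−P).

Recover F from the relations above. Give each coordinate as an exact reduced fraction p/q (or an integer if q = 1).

1. F_x = 2/5  [C, A, F are collinear ∩ BF ⟂ CA]
2. F_y = 26/5  [C, A, F are collinear ∩ BF ⟂ CA]
   → F = (2/5, 26/5)

F = (2/5, 26/5)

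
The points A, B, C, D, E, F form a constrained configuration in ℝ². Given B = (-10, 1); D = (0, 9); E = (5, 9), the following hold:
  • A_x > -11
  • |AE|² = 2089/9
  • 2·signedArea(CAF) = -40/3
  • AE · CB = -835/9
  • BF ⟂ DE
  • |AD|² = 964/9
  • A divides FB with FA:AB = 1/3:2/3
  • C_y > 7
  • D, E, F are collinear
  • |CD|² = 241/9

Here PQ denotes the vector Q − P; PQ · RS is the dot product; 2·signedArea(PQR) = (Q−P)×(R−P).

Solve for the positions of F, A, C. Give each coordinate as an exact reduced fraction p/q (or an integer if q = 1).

1. F_x = -10  [D, E, F are collinear ∩ BF ⟂ DE]
2. F_y = 9  [D, E, F are collinear ∩ BF ⟂ DE]
   → F = (-10, 9)
3. A_x = -10  [A divides FB with FA:AB = 1/3:2/3]
4. A_y = 19/3  [A divides FB with FA:AB = 1/3:2/3]
   → A = (-10, 19/3)
5. C_x = -5  [2·signedArea(CAF) = -40/3 ∩ AE · CB = -835/9]
6. C_y = 23/3  [2·signedArea(CAF) = -40/3 ∩ AE · CB = -835/9]
   → C = (-5, 23/3)

A = (-10, 19/3)
C = (-5, 23/3)
F = (-10, 9)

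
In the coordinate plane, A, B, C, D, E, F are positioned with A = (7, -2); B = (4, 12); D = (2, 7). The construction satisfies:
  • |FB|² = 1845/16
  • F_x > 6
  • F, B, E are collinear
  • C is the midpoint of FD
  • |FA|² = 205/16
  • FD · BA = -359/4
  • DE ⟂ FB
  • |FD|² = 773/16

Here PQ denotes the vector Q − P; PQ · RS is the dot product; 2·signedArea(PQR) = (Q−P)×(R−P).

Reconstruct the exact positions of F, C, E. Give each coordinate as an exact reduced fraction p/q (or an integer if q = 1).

1. F_x = 25/4  [line -3·x + 14·y + -9/4 = 0 ∩ |FB|² = 1845/16]
2. F_y = 3/2  [line -3·x + 14·y + -9/4 = 0 ∩ |FB|² = 1845/16]
   → F = (25/4, 3/2)
3. C_x = 33/8  [C is the midpoint of FD]
4. C_y = 17/4  [C is the midpoint of FD]
   → C = (33/8, 17/4)
5. E_x = 1012/205  [F, B, E are collinear ∩ DE ⟂ FB]
6. E_y = 1564/205  [F, B, E are collinear ∩ DE ⟂ FB]
   → E = (1012/205, 1564/205)

C = (33/8, 17/4)
E = (1012/205, 1564/205)
F = (25/4, 3/2)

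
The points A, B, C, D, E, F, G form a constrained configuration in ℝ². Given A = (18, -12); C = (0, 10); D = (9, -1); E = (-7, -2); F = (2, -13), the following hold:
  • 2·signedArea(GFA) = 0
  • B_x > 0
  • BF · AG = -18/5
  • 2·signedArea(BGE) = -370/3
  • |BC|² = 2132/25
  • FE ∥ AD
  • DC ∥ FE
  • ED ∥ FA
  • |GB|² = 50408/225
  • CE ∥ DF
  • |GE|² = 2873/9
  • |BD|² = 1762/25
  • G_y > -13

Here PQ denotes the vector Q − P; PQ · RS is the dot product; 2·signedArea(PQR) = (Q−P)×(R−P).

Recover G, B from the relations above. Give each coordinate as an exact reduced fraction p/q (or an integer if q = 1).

B = (4/5, 4/5)
G = (22/3, -38/3)

1. G_x = 22/3  [line -1·x + 16·y + 210 = 0 ∩ |GE|² = 2873/9]
2. G_y = -38/3  [line -1·x + 16·y + 210 = 0 ∩ |GE|² = 2873/9]
   → G = (22/3, -38/3)
3. B_x = 4/5  [2·signedArea(BGE) = -370/3 ∩ BF · AG = -18/5]
4. B_y = 4/5  [2·signedArea(BGE) = -370/3 ∩ BF · AG = -18/5]
   → B = (4/5, 4/5)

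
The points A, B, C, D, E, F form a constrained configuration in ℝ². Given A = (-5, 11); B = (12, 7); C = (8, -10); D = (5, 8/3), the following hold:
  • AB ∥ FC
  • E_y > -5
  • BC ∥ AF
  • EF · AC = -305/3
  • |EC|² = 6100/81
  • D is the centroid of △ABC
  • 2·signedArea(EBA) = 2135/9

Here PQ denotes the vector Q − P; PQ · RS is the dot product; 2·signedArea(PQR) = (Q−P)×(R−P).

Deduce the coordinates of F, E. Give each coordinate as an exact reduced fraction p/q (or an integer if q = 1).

1. F_x = -9  [AB ∥ FC ∩ BC ∥ AF]
2. F_y = -6  [AB ∥ FC ∩ BC ∥ AF]
   → F = (-9, -6)
3. E_x = 4/3  [2·signedArea(EBA) = 2135/9 ∩ EF · AC = -305/3]
4. E_y = -40/9  [2·signedArea(EBA) = 2135/9 ∩ EF · AC = -305/3]
   → E = (4/3, -40/9)

E = (4/3, -40/9)
F = (-9, -6)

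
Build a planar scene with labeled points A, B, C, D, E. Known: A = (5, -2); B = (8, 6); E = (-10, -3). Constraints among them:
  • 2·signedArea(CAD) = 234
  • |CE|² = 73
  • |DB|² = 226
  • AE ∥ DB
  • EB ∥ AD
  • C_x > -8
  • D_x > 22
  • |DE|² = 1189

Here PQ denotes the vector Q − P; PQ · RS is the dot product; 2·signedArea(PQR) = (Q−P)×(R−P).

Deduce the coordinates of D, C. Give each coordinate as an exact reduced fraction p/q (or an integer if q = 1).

C = (-7, 5)
D = (23, 7)

1. D_x = 23  [AE ∥ DB ∩ EB ∥ AD]
2. D_y = 7  [AE ∥ DB ∩ EB ∥ AD]
   → D = (23, 7)
3. C_x = -7  [line -9·x + 18·y + -153 = 0 ∩ |CE|² = 73]
4. C_y = 5  [line -9·x + 18·y + -153 = 0 ∩ |CE|² = 73]
   → C = (-7, 5)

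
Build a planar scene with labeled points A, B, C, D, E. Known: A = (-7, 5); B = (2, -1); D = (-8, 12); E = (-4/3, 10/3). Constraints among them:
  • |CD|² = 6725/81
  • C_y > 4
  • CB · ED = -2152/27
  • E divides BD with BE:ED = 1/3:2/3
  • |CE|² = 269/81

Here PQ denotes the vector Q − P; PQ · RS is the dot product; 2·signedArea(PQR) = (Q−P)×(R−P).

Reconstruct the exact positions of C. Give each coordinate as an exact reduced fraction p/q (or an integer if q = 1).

1. C_x = -22/9  [line 20/3·x + -26/3·y + 1558/27 = 0 ∩ |CE|² = 269/81]
2. C_y = 43/9  [line 20/3·x + -26/3·y + 1558/27 = 0 ∩ |CE|² = 269/81]
   → C = (-22/9, 43/9)

C = (-22/9, 43/9)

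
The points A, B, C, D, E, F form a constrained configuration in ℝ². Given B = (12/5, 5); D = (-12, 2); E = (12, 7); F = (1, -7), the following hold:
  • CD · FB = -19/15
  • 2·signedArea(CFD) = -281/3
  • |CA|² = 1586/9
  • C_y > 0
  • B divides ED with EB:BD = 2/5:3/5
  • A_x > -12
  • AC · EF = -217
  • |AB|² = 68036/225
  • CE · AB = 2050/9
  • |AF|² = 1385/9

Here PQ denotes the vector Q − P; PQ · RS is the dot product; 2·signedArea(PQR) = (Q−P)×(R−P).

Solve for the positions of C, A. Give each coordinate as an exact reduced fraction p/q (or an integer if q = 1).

1. C_x = 1/3  [CD · FB = -19/15 ∩ 2·signedArea(CFD) = -281/3]
2. C_y = 2/3  [CD · FB = -19/15 ∩ 2·signedArea(CFD) = -281/3]
   → C = (1/3, 2/3)
3. A_x = -34/3  [CE · AB = 2050/9 ∩ AC · EF = -217]
4. A_y = -17/3  [CE · AB = 2050/9 ∩ AC · EF = -217]
   → A = (-34/3, -17/3)

A = (-34/3, -17/3)
C = (1/3, 2/3)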